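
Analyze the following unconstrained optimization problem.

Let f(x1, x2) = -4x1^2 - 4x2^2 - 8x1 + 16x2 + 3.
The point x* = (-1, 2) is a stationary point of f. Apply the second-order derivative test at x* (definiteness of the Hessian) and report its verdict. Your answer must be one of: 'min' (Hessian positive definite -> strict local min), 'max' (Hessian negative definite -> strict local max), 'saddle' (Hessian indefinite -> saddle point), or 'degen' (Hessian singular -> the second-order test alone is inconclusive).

Compute the Hessian H = grad^2 f:
  H = [[-8, 0], [0, -8]]
Verify stationarity: grad f(x*) = H x* + g = (0, 0).
Eigenvalues of H: -8, -8.
Both eigenvalues < 0, so H is negative definite -> x* is a strict local max.

max


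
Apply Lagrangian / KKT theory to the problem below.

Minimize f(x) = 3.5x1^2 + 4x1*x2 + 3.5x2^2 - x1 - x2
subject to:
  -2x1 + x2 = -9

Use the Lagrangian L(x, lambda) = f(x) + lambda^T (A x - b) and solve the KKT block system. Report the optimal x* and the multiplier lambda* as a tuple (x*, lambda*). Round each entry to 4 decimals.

Form the Lagrangian:
  L(x, lambda) = (1/2) x^T Q x + c^T x + lambda^T (A x - b)
Stationarity (grad_x L = 0): Q x + c + A^T lambda = 0.
Primal feasibility: A x = b.

This gives the KKT block system:
  [ Q   A^T ] [ x     ]   [-c ]
  [ A    0  ] [ lambda ] = [ b ]

Solving the linear system:
  x*      = (3.2353, -2.5294)
  lambda* = (5.7647)
  f(x*)   = 25.5882

x* = (3.2353, -2.5294), lambda* = (5.7647)


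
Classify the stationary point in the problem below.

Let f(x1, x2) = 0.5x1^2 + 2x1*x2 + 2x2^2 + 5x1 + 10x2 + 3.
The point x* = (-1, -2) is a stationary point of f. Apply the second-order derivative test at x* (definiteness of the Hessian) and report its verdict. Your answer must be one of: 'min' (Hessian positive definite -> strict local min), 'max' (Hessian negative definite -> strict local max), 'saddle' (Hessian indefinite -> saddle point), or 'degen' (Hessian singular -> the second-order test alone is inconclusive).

Compute the Hessian H = grad^2 f:
  H = [[1, 2], [2, 4]]
Verify stationarity: grad f(x*) = H x* + g = (0, 0).
Eigenvalues of H: 0, 5.
H has a zero eigenvalue (singular; positive semidefinite but not definite), so H is neither positive definite, negative definite, nor indefinite. The second-order test alone is inconclusive -> degen.
(Indeed, f is constant along the null direction of H through x*, so x* is not a strict local extremum.)

degen


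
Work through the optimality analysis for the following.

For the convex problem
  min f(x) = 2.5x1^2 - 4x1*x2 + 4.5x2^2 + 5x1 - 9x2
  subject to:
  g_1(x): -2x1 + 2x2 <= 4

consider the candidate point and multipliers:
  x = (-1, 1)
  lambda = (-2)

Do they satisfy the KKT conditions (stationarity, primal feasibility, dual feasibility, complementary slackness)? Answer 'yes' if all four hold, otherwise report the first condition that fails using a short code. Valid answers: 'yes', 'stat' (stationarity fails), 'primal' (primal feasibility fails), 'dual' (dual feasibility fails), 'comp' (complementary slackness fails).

Gradient of f: grad f(x) = Q x + c = (-4, 4)
Constraint values g_i(x) = a_i^T x - b_i:
  g_1((-1, 1)) = 0
Stationarity residual: grad f(x) + sum_i lambda_i a_i = (0, 0)
  -> stationarity OK
Primal feasibility (all g_i <= 0): OK
Dual feasibility (all lambda_i >= 0): FAILS
Complementary slackness (lambda_i * g_i(x) = 0 for all i): OK

Verdict: the first failing condition is dual_feasibility -> dual.

dual


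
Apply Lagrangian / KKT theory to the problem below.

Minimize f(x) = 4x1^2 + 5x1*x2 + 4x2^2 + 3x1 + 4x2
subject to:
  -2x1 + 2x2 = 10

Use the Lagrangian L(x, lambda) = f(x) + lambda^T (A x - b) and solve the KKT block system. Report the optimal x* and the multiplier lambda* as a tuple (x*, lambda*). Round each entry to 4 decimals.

Form the Lagrangian:
  L(x, lambda) = (1/2) x^T Q x + c^T x + lambda^T (A x - b)
Stationarity (grad_x L = 0): Q x + c + A^T lambda = 0.
Primal feasibility: A x = b.

This gives the KKT block system:
  [ Q   A^T ] [ x     ]   [-c ]
  [ A    0  ] [ lambda ] = [ b ]

Solving the linear system:
  x*      = (-2.7692, 2.2308)
  lambda* = (-4)
  f(x*)   = 20.3077

x* = (-2.7692, 2.2308), lambda* = (-4)


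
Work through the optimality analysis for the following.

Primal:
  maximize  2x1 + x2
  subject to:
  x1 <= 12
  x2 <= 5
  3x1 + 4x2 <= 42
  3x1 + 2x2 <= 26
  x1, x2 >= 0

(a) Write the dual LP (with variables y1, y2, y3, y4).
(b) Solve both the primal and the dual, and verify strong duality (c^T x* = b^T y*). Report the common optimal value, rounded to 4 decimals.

The standard primal-dual pair for 'max c^T x s.t. A x <= b, x >= 0' is:
  Dual:  min b^T y  s.t.  A^T y >= c,  y >= 0.

So the dual LP is:
  minimize  12y1 + 5y2 + 42y3 + 26y4
  subject to:
    y1 + 3y3 + 3y4 >= 2
    y2 + 4y3 + 2y4 >= 1
    y1, y2, y3, y4 >= 0

Solving the primal: x* = (8.6667, 0).
  primal value c^T x* = 17.3333.
Solving the dual: y* = (0, 0, 0, 0.6667).
  dual value b^T y* = 17.3333.
Strong duality: c^T x* = b^T y*. Confirmed.

17.3333


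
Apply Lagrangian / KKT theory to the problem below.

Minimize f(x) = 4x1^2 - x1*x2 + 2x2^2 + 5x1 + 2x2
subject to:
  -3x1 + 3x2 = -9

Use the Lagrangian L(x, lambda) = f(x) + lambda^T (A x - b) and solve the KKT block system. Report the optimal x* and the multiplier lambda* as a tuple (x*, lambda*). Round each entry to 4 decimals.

Form the Lagrangian:
  L(x, lambda) = (1/2) x^T Q x + c^T x + lambda^T (A x - b)
Stationarity (grad_x L = 0): Q x + c + A^T lambda = 0.
Primal feasibility: A x = b.

This gives the KKT block system:
  [ Q   A^T ] [ x     ]   [-c ]
  [ A    0  ] [ lambda ] = [ b ]

Solving the linear system:
  x*      = (0.2, -2.8)
  lambda* = (3.1333)
  f(x*)   = 11.8

x* = (0.2, -2.8), lambda* = (3.1333)


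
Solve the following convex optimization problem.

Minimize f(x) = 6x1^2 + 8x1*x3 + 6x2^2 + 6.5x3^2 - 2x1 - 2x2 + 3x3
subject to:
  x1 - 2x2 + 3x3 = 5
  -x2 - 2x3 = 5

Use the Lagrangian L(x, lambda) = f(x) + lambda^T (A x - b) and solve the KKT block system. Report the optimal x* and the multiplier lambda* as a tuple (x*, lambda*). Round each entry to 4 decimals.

Form the Lagrangian:
  L(x, lambda) = (1/2) x^T Q x + c^T x + lambda^T (A x - b)
Stationarity (grad_x L = 0): Q x + c + A^T lambda = 0.
Primal feasibility: A x = b.

This gives the KKT block system:
  [ Q   A^T ] [ x     ]   [-c ]
  [ A    0  ] [ lambda ] = [ b ]

Solving the linear system:
  x*      = (1.7914, -3.0596, -0.9702)
  lambda* = (-11.7356, -15.2439)
  f(x*)   = 67.2616

x* = (1.7914, -3.0596, -0.9702), lambda* = (-11.7356, -15.2439)


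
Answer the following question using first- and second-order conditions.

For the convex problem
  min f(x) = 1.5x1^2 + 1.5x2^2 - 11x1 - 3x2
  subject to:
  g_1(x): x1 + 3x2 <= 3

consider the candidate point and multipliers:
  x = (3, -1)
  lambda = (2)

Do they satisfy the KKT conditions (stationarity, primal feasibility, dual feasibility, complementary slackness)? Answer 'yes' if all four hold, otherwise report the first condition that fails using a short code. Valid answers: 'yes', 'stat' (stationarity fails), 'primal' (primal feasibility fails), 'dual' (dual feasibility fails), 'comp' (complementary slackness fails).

Gradient of f: grad f(x) = Q x + c = (-2, -6)
Constraint values g_i(x) = a_i^T x - b_i:
  g_1((3, -1)) = -3
Stationarity residual: grad f(x) + sum_i lambda_i a_i = (0, 0)
  -> stationarity OK
Primal feasibility (all g_i <= 0): OK
Dual feasibility (all lambda_i >= 0): OK
Complementary slackness (lambda_i * g_i(x) = 0 for all i): FAILS

Verdict: the first failing condition is complementary_slackness -> comp.

comp


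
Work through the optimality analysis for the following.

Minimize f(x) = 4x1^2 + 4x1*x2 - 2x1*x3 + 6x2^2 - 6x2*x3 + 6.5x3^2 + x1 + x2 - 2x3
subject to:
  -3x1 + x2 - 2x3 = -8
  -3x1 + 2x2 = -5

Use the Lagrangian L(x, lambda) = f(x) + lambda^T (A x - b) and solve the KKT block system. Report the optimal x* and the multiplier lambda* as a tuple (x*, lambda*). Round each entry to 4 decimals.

Form the Lagrangian:
  L(x, lambda) = (1/2) x^T Q x + c^T x + lambda^T (A x - b)
Stationarity (grad_x L = 0): Q x + c + A^T lambda = 0.
Primal feasibility: A x = b.

This gives the KKT block system:
  [ Q   A^T ] [ x     ]   [-c ]
  [ A    0  ] [ lambda ] = [ b ]

Solving the linear system:
  x*      = (1.6849, 0.0274, 1.4863)
  lambda* = (6.8941, -3.0221)
  f(x*)   = 19.391

x* = (1.6849, 0.0274, 1.4863), lambda* = (6.8941, -3.0221)


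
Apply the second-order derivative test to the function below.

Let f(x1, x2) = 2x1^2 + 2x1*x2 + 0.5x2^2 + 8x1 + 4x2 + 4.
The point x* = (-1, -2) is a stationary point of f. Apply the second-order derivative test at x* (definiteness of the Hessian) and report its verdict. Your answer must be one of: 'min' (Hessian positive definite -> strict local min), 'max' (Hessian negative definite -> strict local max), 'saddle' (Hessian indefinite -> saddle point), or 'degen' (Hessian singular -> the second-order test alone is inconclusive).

Compute the Hessian H = grad^2 f:
  H = [[4, 2], [2, 1]]
Verify stationarity: grad f(x*) = H x* + g = (0, 0).
Eigenvalues of H: 0, 5.
H has a zero eigenvalue (singular; positive semidefinite but not definite), so H is neither positive definite, negative definite, nor indefinite. The second-order test alone is inconclusive -> degen.
(Indeed, f is constant along the null direction of H through x*, so x* is not a strict local extremum.)

degen


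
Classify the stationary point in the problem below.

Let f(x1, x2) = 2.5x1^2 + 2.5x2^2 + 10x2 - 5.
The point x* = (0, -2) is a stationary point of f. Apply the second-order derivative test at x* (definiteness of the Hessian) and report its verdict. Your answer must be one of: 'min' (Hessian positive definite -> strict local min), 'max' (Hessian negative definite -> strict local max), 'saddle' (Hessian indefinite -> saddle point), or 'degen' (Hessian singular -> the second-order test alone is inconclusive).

Compute the Hessian H = grad^2 f:
  H = [[5, 0], [0, 5]]
Verify stationarity: grad f(x*) = H x* + g = (0, 0).
Eigenvalues of H: 5, 5.
Both eigenvalues > 0, so H is positive definite -> x* is a strict local min.

min


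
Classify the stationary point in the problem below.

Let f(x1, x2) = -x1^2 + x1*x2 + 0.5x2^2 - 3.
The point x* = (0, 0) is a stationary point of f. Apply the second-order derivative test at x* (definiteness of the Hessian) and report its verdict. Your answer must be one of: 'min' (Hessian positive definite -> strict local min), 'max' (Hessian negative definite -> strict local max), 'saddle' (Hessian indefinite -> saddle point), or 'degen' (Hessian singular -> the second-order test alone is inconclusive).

Compute the Hessian H = grad^2 f:
  H = [[-2, 1], [1, 1]]
Verify stationarity: grad f(x*) = H x* + g = (0, 0).
Eigenvalues of H: -2.3028, 1.3028.
Eigenvalues have mixed signs, so H is indefinite -> x* is a saddle point.

saddle


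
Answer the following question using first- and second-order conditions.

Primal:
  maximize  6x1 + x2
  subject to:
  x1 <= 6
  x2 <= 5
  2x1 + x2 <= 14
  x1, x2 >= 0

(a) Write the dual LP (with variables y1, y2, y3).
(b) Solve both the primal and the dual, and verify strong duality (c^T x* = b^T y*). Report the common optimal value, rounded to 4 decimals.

The standard primal-dual pair for 'max c^T x s.t. A x <= b, x >= 0' is:
  Dual:  min b^T y  s.t.  A^T y >= c,  y >= 0.

So the dual LP is:
  minimize  6y1 + 5y2 + 14y3
  subject to:
    y1 + 2y3 >= 6
    y2 + y3 >= 1
    y1, y2, y3 >= 0

Solving the primal: x* = (6, 2).
  primal value c^T x* = 38.
Solving the dual: y* = (4, 0, 1).
  dual value b^T y* = 38.
Strong duality: c^T x* = b^T y*. Confirmed.

38


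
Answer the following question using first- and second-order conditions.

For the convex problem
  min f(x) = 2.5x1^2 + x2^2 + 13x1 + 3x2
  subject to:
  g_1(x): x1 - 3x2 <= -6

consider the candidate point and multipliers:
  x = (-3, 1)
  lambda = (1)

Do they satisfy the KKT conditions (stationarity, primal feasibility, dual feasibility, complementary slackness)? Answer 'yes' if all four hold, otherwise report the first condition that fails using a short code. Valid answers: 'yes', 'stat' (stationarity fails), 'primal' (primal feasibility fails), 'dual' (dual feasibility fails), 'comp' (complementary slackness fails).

Gradient of f: grad f(x) = Q x + c = (-2, 5)
Constraint values g_i(x) = a_i^T x - b_i:
  g_1((-3, 1)) = 0
Stationarity residual: grad f(x) + sum_i lambda_i a_i = (-1, 2)
  -> stationarity FAILS
Primal feasibility (all g_i <= 0): OK
Dual feasibility (all lambda_i >= 0): OK
Complementary slackness (lambda_i * g_i(x) = 0 for all i): OK

Verdict: the first failing condition is stationarity -> stat.

stat


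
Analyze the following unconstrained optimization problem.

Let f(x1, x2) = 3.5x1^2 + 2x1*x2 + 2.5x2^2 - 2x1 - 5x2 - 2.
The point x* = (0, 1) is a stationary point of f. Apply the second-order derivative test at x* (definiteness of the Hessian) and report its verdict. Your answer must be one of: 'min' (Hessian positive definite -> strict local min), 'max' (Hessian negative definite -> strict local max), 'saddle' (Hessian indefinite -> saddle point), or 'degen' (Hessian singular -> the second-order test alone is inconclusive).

Compute the Hessian H = grad^2 f:
  H = [[7, 2], [2, 5]]
Verify stationarity: grad f(x*) = H x* + g = (0, 0).
Eigenvalues of H: 3.7639, 8.2361.
Both eigenvalues > 0, so H is positive definite -> x* is a strict local min.

min


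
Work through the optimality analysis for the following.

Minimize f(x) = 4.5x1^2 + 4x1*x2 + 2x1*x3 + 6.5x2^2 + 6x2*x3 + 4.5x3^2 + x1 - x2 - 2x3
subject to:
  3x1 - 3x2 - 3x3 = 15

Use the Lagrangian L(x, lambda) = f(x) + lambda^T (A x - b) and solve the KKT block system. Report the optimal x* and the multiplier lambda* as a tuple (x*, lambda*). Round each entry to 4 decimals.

Form the Lagrangian:
  L(x, lambda) = (1/2) x^T Q x + c^T x + lambda^T (A x - b)
Stationarity (grad_x L = 0): Q x + c + A^T lambda = 0.
Primal feasibility: A x = b.

This gives the KKT block system:
  [ Q   A^T ] [ x     ]   [-c ]
  [ A    0  ] [ lambda ] = [ b ]

Solving the linear system:
  x*      = (2.484, -1.3516, -1.1644)
  lambda* = (-5.207)
  f(x*)   = 42.1347

x* = (2.484, -1.3516, -1.1644), lambda* = (-5.207)


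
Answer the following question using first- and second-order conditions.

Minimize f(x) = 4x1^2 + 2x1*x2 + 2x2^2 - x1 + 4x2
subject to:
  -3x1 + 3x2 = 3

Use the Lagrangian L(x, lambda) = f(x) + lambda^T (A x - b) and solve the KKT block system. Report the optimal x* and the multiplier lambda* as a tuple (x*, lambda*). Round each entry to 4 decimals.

Form the Lagrangian:
  L(x, lambda) = (1/2) x^T Q x + c^T x + lambda^T (A x - b)
Stationarity (grad_x L = 0): Q x + c + A^T lambda = 0.
Primal feasibility: A x = b.

This gives the KKT block system:
  [ Q   A^T ] [ x     ]   [-c ]
  [ A    0  ] [ lambda ] = [ b ]

Solving the linear system:
  x*      = (-0.5625, 0.4375)
  lambda* = (-1.5417)
  f(x*)   = 3.4688

x* = (-0.5625, 0.4375), lambda* = (-1.5417)


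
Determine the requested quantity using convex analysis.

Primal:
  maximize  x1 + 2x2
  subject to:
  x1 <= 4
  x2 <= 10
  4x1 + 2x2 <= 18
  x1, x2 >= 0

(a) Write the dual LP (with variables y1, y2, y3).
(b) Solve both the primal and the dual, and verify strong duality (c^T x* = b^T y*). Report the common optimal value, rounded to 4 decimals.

The standard primal-dual pair for 'max c^T x s.t. A x <= b, x >= 0' is:
  Dual:  min b^T y  s.t.  A^T y >= c,  y >= 0.

So the dual LP is:
  minimize  4y1 + 10y2 + 18y3
  subject to:
    y1 + 4y3 >= 1
    y2 + 2y3 >= 2
    y1, y2, y3 >= 0

Solving the primal: x* = (0, 9).
  primal value c^T x* = 18.
Solving the dual: y* = (0, 0, 1).
  dual value b^T y* = 18.
Strong duality: c^T x* = b^T y*. Confirmed.

18


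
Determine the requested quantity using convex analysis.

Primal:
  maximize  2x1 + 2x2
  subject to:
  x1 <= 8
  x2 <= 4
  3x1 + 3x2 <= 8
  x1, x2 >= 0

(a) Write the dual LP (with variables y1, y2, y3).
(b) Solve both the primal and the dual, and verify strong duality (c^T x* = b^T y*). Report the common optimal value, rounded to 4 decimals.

The standard primal-dual pair for 'max c^T x s.t. A x <= b, x >= 0' is:
  Dual:  min b^T y  s.t.  A^T y >= c,  y >= 0.

So the dual LP is:
  minimize  8y1 + 4y2 + 8y3
  subject to:
    y1 + 3y3 >= 2
    y2 + 3y3 >= 2
    y1, y2, y3 >= 0

Solving the primal: x* = (2.6667, 0).
  primal value c^T x* = 5.3333.
Solving the dual: y* = (0, 0, 0.6667).
  dual value b^T y* = 5.3333.
Strong duality: c^T x* = b^T y*. Confirmed.

5.3333


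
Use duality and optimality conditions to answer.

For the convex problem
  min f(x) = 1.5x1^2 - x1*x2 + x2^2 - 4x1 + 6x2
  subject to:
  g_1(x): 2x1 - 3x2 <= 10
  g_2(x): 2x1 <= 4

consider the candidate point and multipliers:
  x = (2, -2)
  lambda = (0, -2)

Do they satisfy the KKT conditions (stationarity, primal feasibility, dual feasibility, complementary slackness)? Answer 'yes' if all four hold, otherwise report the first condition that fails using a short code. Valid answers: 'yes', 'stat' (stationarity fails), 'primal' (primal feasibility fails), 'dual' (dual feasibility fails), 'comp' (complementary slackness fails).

Gradient of f: grad f(x) = Q x + c = (4, 0)
Constraint values g_i(x) = a_i^T x - b_i:
  g_1((2, -2)) = 0
  g_2((2, -2)) = 0
Stationarity residual: grad f(x) + sum_i lambda_i a_i = (0, 0)
  -> stationarity OK
Primal feasibility (all g_i <= 0): OK
Dual feasibility (all lambda_i >= 0): FAILS
Complementary slackness (lambda_i * g_i(x) = 0 for all i): OK

Verdict: the first failing condition is dual_feasibility -> dual.

dual


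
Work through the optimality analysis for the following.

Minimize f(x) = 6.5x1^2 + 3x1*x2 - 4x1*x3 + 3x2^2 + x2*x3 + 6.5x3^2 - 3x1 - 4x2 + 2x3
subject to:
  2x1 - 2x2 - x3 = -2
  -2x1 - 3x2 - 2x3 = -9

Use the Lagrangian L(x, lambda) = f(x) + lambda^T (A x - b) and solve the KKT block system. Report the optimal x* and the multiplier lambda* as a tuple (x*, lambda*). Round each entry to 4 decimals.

Form the Lagrangian:
  L(x, lambda) = (1/2) x^T Q x + c^T x + lambda^T (A x - b)
Stationarity (grad_x L = 0): Q x + c + A^T lambda = 0.
Primal feasibility: A x = b.

This gives the KKT block system:
  [ Q   A^T ] [ x     ]   [-c ]
  [ A    0  ] [ lambda ] = [ b ]

Solving the linear system:
  x*      = (1.1331, 1.7987, 0.6689)
  lambda* = (-2.1633, 5.0623)
  f(x*)   = 15.9889

x* = (1.1331, 1.7987, 0.6689), lambda* = (-2.1633, 5.0623)


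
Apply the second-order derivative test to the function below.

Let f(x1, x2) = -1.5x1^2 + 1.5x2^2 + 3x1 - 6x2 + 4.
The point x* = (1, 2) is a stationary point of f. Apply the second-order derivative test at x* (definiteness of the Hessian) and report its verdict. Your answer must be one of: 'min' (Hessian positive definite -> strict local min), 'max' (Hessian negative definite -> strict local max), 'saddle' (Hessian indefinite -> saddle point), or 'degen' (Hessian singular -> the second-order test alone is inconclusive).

Compute the Hessian H = grad^2 f:
  H = [[-3, 0], [0, 3]]
Verify stationarity: grad f(x*) = H x* + g = (0, 0).
Eigenvalues of H: -3, 3.
Eigenvalues have mixed signs, so H is indefinite -> x* is a saddle point.

saddle


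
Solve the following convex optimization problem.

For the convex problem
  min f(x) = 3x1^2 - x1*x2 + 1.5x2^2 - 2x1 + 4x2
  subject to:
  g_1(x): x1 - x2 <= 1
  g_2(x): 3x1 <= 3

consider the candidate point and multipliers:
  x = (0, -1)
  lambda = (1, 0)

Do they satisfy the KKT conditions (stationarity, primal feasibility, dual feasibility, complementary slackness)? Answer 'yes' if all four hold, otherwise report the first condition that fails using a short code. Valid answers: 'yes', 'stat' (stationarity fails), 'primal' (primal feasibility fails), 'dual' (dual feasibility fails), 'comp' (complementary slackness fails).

Gradient of f: grad f(x) = Q x + c = (-1, 1)
Constraint values g_i(x) = a_i^T x - b_i:
  g_1((0, -1)) = 0
  g_2((0, -1)) = -3
Stationarity residual: grad f(x) + sum_i lambda_i a_i = (0, 0)
  -> stationarity OK
Primal feasibility (all g_i <= 0): OK
Dual feasibility (all lambda_i >= 0): OK
Complementary slackness (lambda_i * g_i(x) = 0 for all i): OK

Verdict: yes, KKT holds.

yes


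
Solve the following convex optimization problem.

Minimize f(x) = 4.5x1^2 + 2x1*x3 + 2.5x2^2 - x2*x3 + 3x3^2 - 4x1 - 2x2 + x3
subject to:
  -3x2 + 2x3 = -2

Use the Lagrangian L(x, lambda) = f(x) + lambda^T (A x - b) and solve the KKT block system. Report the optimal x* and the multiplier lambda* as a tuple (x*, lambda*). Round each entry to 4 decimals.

Form the Lagrangian:
  L(x, lambda) = (1/2) x^T Q x + c^T x + lambda^T (A x - b)
Stationarity (grad_x L = 0): Q x + c + A^T lambda = 0.
Primal feasibility: A x = b.

This gives the KKT block system:
  [ Q   A^T ] [ x     ]   [-c ]
  [ A    0  ] [ lambda ] = [ b ]

Solving the linear system:
  x*      = (0.5172, 0.4483, -0.3276)
  lambda* = (0.1897)
  f(x*)   = -1.4569

x* = (0.5172, 0.4483, -0.3276), lambda* = (0.1897)


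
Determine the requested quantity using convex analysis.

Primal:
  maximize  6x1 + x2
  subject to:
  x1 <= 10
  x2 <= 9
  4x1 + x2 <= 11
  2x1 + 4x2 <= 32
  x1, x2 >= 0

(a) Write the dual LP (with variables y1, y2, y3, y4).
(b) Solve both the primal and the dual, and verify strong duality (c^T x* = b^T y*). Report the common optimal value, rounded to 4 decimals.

The standard primal-dual pair for 'max c^T x s.t. A x <= b, x >= 0' is:
  Dual:  min b^T y  s.t.  A^T y >= c,  y >= 0.

So the dual LP is:
  minimize  10y1 + 9y2 + 11y3 + 32y4
  subject to:
    y1 + 4y3 + 2y4 >= 6
    y2 + y3 + 4y4 >= 1
    y1, y2, y3, y4 >= 0

Solving the primal: x* = (2.75, 0).
  primal value c^T x* = 16.5.
Solving the dual: y* = (0, 0, 1.5, 0).
  dual value b^T y* = 16.5.
Strong duality: c^T x* = b^T y*. Confirmed.

16.5


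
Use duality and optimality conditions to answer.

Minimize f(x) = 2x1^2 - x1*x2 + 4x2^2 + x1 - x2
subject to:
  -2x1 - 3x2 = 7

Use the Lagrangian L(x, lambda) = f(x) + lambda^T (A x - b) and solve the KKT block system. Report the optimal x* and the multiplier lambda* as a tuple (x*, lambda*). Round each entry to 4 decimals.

Form the Lagrangian:
  L(x, lambda) = (1/2) x^T Q x + c^T x + lambda^T (A x - b)
Stationarity (grad_x L = 0): Q x + c + A^T lambda = 0.
Primal feasibility: A x = b.

This gives the KKT block system:
  [ Q   A^T ] [ x     ]   [-c ]
  [ A    0  ] [ lambda ] = [ b ]

Solving the linear system:
  x*      = (-1.85, -1.1)
  lambda* = (-2.65)
  f(x*)   = 8.9

x* = (-1.85, -1.1), lambda* = (-2.65)


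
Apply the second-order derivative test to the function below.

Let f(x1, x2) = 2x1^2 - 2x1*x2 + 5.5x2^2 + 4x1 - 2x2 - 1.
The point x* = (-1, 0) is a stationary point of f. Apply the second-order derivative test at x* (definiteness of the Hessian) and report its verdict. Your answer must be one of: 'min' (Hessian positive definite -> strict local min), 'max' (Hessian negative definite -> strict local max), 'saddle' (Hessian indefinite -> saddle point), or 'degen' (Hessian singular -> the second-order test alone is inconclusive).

Compute the Hessian H = grad^2 f:
  H = [[4, -2], [-2, 11]]
Verify stationarity: grad f(x*) = H x* + g = (0, 0).
Eigenvalues of H: 3.4689, 11.5311.
Both eigenvalues > 0, so H is positive definite -> x* is a strict local min.

min


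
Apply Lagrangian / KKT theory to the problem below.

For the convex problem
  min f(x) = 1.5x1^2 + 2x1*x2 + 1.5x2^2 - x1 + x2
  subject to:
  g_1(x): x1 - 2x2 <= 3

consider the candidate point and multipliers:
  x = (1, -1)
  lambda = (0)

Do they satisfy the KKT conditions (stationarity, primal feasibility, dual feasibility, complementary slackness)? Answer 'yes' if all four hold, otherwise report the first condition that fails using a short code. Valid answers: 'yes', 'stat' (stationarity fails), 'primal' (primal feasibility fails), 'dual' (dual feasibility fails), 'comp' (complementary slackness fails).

Gradient of f: grad f(x) = Q x + c = (0, 0)
Constraint values g_i(x) = a_i^T x - b_i:
  g_1((1, -1)) = 0
Stationarity residual: grad f(x) + sum_i lambda_i a_i = (0, 0)
  -> stationarity OK
Primal feasibility (all g_i <= 0): OK
Dual feasibility (all lambda_i >= 0): OK
Complementary slackness (lambda_i * g_i(x) = 0 for all i): OK

Verdict: yes, KKT holds.

yes


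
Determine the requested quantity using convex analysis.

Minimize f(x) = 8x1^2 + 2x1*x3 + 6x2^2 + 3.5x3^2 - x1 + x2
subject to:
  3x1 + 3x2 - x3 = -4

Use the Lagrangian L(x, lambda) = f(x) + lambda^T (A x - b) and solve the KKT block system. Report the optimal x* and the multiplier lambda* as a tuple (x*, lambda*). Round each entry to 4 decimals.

Form the Lagrangian:
  L(x, lambda) = (1/2) x^T Q x + c^T x + lambda^T (A x - b)
Stationarity (grad_x L = 0): Q x + c + A^T lambda = 0.
Primal feasibility: A x = b.

This gives the KKT block system:
  [ Q   A^T ] [ x     ]   [-c ]
  [ A    0  ] [ lambda ] = [ b ]

Solving the linear system:
  x*      = (-0.4651, -0.7054, 0.4884)
  lambda* = (2.4884)
  f(x*)   = 4.8566

x* = (-0.4651, -0.7054, 0.4884), lambda* = (2.4884)


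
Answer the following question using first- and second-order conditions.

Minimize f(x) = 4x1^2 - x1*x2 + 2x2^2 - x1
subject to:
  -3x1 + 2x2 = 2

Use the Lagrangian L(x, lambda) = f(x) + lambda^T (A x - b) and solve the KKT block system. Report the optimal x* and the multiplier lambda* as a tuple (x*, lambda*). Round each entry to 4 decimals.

Form the Lagrangian:
  L(x, lambda) = (1/2) x^T Q x + c^T x + lambda^T (A x - b)
Stationarity (grad_x L = 0): Q x + c + A^T lambda = 0.
Primal feasibility: A x = b.

This gives the KKT block system:
  [ Q   A^T ] [ x     ]   [-c ]
  [ A    0  ] [ lambda ] = [ b ]

Solving the linear system:
  x*      = (-0.2857, 0.5714)
  lambda* = (-1.2857)
  f(x*)   = 1.4286

x* = (-0.2857, 0.5714), lambda* = (-1.2857)


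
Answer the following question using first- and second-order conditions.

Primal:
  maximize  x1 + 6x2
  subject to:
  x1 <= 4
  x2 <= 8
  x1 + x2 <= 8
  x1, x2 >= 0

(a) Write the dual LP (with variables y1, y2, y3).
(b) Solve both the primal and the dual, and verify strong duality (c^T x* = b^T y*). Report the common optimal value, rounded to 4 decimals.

The standard primal-dual pair for 'max c^T x s.t. A x <= b, x >= 0' is:
  Dual:  min b^T y  s.t.  A^T y >= c,  y >= 0.

So the dual LP is:
  minimize  4y1 + 8y2 + 8y3
  subject to:
    y1 + y3 >= 1
    y2 + y3 >= 6
    y1, y2, y3 >= 0

Solving the primal: x* = (0, 8).
  primal value c^T x* = 48.
Solving the dual: y* = (0, 0, 6).
  dual value b^T y* = 48.
Strong duality: c^T x* = b^T y*. Confirmed.

48


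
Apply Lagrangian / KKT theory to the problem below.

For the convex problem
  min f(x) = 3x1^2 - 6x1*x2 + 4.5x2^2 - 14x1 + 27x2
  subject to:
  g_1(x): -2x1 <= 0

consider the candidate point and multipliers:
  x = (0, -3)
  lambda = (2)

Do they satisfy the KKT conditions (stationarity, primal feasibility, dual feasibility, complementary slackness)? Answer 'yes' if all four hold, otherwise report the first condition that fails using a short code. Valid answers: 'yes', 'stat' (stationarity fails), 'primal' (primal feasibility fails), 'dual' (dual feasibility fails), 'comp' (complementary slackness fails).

Gradient of f: grad f(x) = Q x + c = (4, 0)
Constraint values g_i(x) = a_i^T x - b_i:
  g_1((0, -3)) = 0
Stationarity residual: grad f(x) + sum_i lambda_i a_i = (0, 0)
  -> stationarity OK
Primal feasibility (all g_i <= 0): OK
Dual feasibility (all lambda_i >= 0): OK
Complementary slackness (lambda_i * g_i(x) = 0 for all i): OK

Verdict: yes, KKT holds.

yes


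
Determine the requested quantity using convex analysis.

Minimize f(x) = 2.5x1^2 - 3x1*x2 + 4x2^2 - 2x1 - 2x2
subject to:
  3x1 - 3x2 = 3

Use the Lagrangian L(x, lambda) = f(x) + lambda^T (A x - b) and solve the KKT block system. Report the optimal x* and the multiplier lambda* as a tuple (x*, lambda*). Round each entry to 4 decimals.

Form the Lagrangian:
  L(x, lambda) = (1/2) x^T Q x + c^T x + lambda^T (A x - b)
Stationarity (grad_x L = 0): Q x + c + A^T lambda = 0.
Primal feasibility: A x = b.

This gives the KKT block system:
  [ Q   A^T ] [ x     ]   [-c ]
  [ A    0  ] [ lambda ] = [ b ]

Solving the linear system:
  x*      = (1.2857, 0.2857)
  lambda* = (-1.1905)
  f(x*)   = 0.2143

x* = (1.2857, 0.2857), lambda* = (-1.1905)


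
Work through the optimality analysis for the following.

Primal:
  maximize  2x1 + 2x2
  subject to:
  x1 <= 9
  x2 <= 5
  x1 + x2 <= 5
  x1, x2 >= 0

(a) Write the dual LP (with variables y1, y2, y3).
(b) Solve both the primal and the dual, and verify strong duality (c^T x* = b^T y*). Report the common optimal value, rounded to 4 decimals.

The standard primal-dual pair for 'max c^T x s.t. A x <= b, x >= 0' is:
  Dual:  min b^T y  s.t.  A^T y >= c,  y >= 0.

So the dual LP is:
  minimize  9y1 + 5y2 + 5y3
  subject to:
    y1 + y3 >= 2
    y2 + y3 >= 2
    y1, y2, y3 >= 0

Solving the primal: x* = (5, 0).
  primal value c^T x* = 10.
Solving the dual: y* = (0, 0, 2).
  dual value b^T y* = 10.
Strong duality: c^T x* = b^T y*. Confirmed.

10


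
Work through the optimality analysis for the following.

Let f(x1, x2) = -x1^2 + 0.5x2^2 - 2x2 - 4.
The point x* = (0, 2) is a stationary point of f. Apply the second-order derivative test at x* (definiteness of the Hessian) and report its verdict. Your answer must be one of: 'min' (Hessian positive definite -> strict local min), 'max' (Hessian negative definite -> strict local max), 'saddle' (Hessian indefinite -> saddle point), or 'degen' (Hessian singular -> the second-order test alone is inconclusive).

Compute the Hessian H = grad^2 f:
  H = [[-2, 0], [0, 1]]
Verify stationarity: grad f(x*) = H x* + g = (0, 0).
Eigenvalues of H: -2, 1.
Eigenvalues have mixed signs, so H is indefinite -> x* is a saddle point.

saddle


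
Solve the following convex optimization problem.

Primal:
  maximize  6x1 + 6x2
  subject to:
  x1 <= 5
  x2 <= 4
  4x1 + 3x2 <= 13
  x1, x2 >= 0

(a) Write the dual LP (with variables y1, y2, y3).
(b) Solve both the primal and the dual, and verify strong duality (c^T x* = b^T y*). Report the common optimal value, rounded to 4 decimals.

The standard primal-dual pair for 'max c^T x s.t. A x <= b, x >= 0' is:
  Dual:  min b^T y  s.t.  A^T y >= c,  y >= 0.

So the dual LP is:
  minimize  5y1 + 4y2 + 13y3
  subject to:
    y1 + 4y3 >= 6
    y2 + 3y3 >= 6
    y1, y2, y3 >= 0

Solving the primal: x* = (0.25, 4).
  primal value c^T x* = 25.5.
Solving the dual: y* = (0, 1.5, 1.5).
  dual value b^T y* = 25.5.
Strong duality: c^T x* = b^T y*. Confirmed.

25.5


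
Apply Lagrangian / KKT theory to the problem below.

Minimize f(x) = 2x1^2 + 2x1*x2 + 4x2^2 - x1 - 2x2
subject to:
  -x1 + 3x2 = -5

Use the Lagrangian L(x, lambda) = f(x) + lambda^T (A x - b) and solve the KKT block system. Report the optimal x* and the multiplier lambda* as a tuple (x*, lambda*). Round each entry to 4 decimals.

Form the Lagrangian:
  L(x, lambda) = (1/2) x^T Q x + c^T x + lambda^T (A x - b)
Stationarity (grad_x L = 0): Q x + c + A^T lambda = 0.
Primal feasibility: A x = b.

This gives the KKT block system:
  [ Q   A^T ] [ x     ]   [-c ]
  [ A    0  ] [ lambda ] = [ b ]

Solving the linear system:
  x*      = (1.5179, -1.1607)
  lambda* = (2.75)
  f(x*)   = 7.2768

x* = (1.5179, -1.1607), lambda* = (2.75)


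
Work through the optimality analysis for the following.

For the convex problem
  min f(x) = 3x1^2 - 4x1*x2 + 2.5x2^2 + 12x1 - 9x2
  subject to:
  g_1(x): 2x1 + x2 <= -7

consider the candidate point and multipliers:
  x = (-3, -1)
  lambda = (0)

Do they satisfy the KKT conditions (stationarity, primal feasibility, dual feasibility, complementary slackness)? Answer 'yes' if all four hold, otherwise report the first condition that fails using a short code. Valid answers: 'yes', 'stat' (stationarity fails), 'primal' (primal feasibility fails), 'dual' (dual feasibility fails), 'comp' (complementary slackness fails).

Gradient of f: grad f(x) = Q x + c = (-2, -2)
Constraint values g_i(x) = a_i^T x - b_i:
  g_1((-3, -1)) = 0
Stationarity residual: grad f(x) + sum_i lambda_i a_i = (-2, -2)
  -> stationarity FAILS
Primal feasibility (all g_i <= 0): OK
Dual feasibility (all lambda_i >= 0): OK
Complementary slackness (lambda_i * g_i(x) = 0 for all i): OK

Verdict: the first failing condition is stationarity -> stat.

stat


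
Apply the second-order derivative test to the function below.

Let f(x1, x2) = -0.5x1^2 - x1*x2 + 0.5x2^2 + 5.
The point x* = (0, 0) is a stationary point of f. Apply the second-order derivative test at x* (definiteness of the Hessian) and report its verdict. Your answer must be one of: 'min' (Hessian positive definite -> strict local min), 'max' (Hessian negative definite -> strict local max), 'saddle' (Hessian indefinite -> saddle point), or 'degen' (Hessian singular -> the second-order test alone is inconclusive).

Compute the Hessian H = grad^2 f:
  H = [[-1, -1], [-1, 1]]
Verify stationarity: grad f(x*) = H x* + g = (0, 0).
Eigenvalues of H: -1.4142, 1.4142.
Eigenvalues have mixed signs, so H is indefinite -> x* is a saddle point.

saddle


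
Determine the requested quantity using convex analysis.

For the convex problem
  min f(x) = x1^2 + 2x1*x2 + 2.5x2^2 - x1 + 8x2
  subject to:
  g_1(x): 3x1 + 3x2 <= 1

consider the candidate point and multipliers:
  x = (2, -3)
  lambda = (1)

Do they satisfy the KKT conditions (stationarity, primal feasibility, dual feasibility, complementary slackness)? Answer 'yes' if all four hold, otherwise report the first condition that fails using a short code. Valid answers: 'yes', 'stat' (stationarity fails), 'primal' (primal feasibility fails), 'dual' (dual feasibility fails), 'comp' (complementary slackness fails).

Gradient of f: grad f(x) = Q x + c = (-3, -3)
Constraint values g_i(x) = a_i^T x - b_i:
  g_1((2, -3)) = -4
Stationarity residual: grad f(x) + sum_i lambda_i a_i = (0, 0)
  -> stationarity OK
Primal feasibility (all g_i <= 0): OK
Dual feasibility (all lambda_i >= 0): OK
Complementary slackness (lambda_i * g_i(x) = 0 for all i): FAILS

Verdict: the first failing condition is complementary_slackness -> comp.

comp


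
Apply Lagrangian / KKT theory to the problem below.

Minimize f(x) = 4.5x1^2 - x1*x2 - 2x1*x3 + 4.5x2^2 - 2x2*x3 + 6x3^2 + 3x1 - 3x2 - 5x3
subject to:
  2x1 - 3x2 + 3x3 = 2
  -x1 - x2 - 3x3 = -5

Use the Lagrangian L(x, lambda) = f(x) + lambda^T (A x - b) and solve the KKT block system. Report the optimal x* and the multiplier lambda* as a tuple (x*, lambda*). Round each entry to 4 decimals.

Form the Lagrangian:
  L(x, lambda) = (1/2) x^T Q x + c^T x + lambda^T (A x - b)
Stationarity (grad_x L = 0): Q x + c + A^T lambda = 0.
Primal feasibility: A x = b.

This gives the KKT block system:
  [ Q   A^T ] [ x     ]   [-c ]
  [ A    0  ] [ lambda ] = [ b ]

Solving the linear system:
  x*      = (0.3575, 0.8394, 1.2677)
  lambda* = (-0.2362, 2.3701)
  f(x*)   = 2.2693

x* = (0.3575, 0.8394, 1.2677), lambda* = (-0.2362, 2.3701)


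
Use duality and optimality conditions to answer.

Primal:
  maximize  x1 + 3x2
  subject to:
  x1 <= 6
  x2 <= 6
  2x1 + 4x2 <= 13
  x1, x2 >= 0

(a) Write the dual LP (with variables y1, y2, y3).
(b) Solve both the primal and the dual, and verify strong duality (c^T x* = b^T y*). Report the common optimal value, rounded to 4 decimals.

The standard primal-dual pair for 'max c^T x s.t. A x <= b, x >= 0' is:
  Dual:  min b^T y  s.t.  A^T y >= c,  y >= 0.

So the dual LP is:
  minimize  6y1 + 6y2 + 13y3
  subject to:
    y1 + 2y3 >= 1
    y2 + 4y3 >= 3
    y1, y2, y3 >= 0

Solving the primal: x* = (0, 3.25).
  primal value c^T x* = 9.75.
Solving the dual: y* = (0, 0, 0.75).
  dual value b^T y* = 9.75.
Strong duality: c^T x* = b^T y*. Confirmed.

9.75


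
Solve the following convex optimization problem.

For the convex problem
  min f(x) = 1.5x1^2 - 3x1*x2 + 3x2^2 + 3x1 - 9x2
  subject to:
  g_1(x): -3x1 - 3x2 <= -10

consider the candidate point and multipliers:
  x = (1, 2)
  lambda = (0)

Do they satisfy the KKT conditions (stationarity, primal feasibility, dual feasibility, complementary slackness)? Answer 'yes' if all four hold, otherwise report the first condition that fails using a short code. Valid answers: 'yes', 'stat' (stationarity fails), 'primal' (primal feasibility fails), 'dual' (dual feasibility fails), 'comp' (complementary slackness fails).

Gradient of f: grad f(x) = Q x + c = (0, 0)
Constraint values g_i(x) = a_i^T x - b_i:
  g_1((1, 2)) = 1
Stationarity residual: grad f(x) + sum_i lambda_i a_i = (0, 0)
  -> stationarity OK
Primal feasibility (all g_i <= 0): FAILS
Dual feasibility (all lambda_i >= 0): OK
Complementary slackness (lambda_i * g_i(x) = 0 for all i): OK

Verdict: the first failing condition is primal_feasibility -> primal.

primal


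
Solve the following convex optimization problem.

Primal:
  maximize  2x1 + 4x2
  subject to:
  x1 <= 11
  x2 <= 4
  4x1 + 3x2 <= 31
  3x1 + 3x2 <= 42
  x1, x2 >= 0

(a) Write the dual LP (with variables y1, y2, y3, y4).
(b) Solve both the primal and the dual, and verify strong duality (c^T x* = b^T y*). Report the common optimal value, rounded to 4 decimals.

The standard primal-dual pair for 'max c^T x s.t. A x <= b, x >= 0' is:
  Dual:  min b^T y  s.t.  A^T y >= c,  y >= 0.

So the dual LP is:
  minimize  11y1 + 4y2 + 31y3 + 42y4
  subject to:
    y1 + 4y3 + 3y4 >= 2
    y2 + 3y3 + 3y4 >= 4
    y1, y2, y3, y4 >= 0

Solving the primal: x* = (4.75, 4).
  primal value c^T x* = 25.5.
Solving the dual: y* = (0, 2.5, 0.5, 0).
  dual value b^T y* = 25.5.
Strong duality: c^T x* = b^T y*. Confirmed.

25.5


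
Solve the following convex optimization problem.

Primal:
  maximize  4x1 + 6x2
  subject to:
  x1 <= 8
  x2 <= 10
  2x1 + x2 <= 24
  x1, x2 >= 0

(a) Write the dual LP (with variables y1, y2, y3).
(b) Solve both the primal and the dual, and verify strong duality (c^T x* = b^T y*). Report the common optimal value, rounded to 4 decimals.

The standard primal-dual pair for 'max c^T x s.t. A x <= b, x >= 0' is:
  Dual:  min b^T y  s.t.  A^T y >= c,  y >= 0.

So the dual LP is:
  minimize  8y1 + 10y2 + 24y3
  subject to:
    y1 + 2y3 >= 4
    y2 + y3 >= 6
    y1, y2, y3 >= 0

Solving the primal: x* = (7, 10).
  primal value c^T x* = 88.
Solving the dual: y* = (0, 4, 2).
  dual value b^T y* = 88.
Strong duality: c^T x* = b^T y*. Confirmed.

88


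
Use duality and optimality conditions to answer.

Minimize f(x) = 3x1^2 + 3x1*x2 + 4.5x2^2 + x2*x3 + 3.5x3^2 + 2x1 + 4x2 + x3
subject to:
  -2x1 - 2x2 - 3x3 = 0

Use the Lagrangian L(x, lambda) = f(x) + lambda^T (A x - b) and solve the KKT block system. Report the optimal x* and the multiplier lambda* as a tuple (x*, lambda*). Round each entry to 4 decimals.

Form the Lagrangian:
  L(x, lambda) = (1/2) x^T Q x + c^T x + lambda^T (A x - b)
Stationarity (grad_x L = 0): Q x + c + A^T lambda = 0.
Primal feasibility: A x = b.

This gives the KKT block system:
  [ Q   A^T ] [ x     ]   [-c ]
  [ A    0  ] [ lambda ] = [ b ]

Solving the linear system:
  x*      = (0.0551, -0.3371, 0.188)
  lambda* = (0.6596)
  f(x*)   = -0.5251

x* = (0.0551, -0.3371, 0.188), lambda* = (0.6596)


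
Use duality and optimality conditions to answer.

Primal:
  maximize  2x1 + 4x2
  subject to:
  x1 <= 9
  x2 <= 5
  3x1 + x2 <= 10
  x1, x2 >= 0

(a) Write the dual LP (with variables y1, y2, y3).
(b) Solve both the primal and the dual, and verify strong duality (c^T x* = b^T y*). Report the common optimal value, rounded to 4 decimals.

The standard primal-dual pair for 'max c^T x s.t. A x <= b, x >= 0' is:
  Dual:  min b^T y  s.t.  A^T y >= c,  y >= 0.

So the dual LP is:
  minimize  9y1 + 5y2 + 10y3
  subject to:
    y1 + 3y3 >= 2
    y2 + y3 >= 4
    y1, y2, y3 >= 0

Solving the primal: x* = (1.6667, 5).
  primal value c^T x* = 23.3333.
Solving the dual: y* = (0, 3.3333, 0.6667).
  dual value b^T y* = 23.3333.
Strong duality: c^T x* = b^T y*. Confirmed.

23.3333


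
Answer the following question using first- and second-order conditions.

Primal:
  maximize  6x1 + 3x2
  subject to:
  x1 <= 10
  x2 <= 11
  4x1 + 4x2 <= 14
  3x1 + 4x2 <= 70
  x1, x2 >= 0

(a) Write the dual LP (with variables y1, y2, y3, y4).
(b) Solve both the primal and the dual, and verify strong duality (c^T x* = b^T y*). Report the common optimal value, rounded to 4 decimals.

The standard primal-dual pair for 'max c^T x s.t. A x <= b, x >= 0' is:
  Dual:  min b^T y  s.t.  A^T y >= c,  y >= 0.

So the dual LP is:
  minimize  10y1 + 11y2 + 14y3 + 70y4
  subject to:
    y1 + 4y3 + 3y4 >= 6
    y2 + 4y3 + 4y4 >= 3
    y1, y2, y3, y4 >= 0

Solving the primal: x* = (3.5, 0).
  primal value c^T x* = 21.
Solving the dual: y* = (0, 0, 1.5, 0).
  dual value b^T y* = 21.
Strong duality: c^T x* = b^T y*. Confirmed.

21
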